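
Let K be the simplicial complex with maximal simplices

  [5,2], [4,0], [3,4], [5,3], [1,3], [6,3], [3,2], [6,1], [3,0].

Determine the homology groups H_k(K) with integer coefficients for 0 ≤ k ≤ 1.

Fix the vertex order 0 < 1 < 2 < 3 < 4 < 5 < 6 and write every simplex with vertices in increasing order. Then dim K = 1 and the simplices of K are:

  0-simplices (7): [0], [1], [2], [3], [4], [5], [6]
  1-simplices (9): [0,3], [0,4], [1,3], [1,6], [2,3], [2,5], [3,4], [3,5], [3,6]

Hence C_0 ≅ Z^7, C_1 ≅ Z^9.

The boundary map ∂_1: C_1 → C_0 is given by ∂[p,q] = [q] − [p].
This gives a 7×9 integer matrix of rank 6; reducing to Smith normal form yields diagonal entries (1,1,1,1,1,1).

Reading off H_k = ker ∂_k / im ∂_{k+1}:

  H_0: rank C_0 − rank ∂_1 = 7 − 6 = 1, and the invariant factors of ∂_1 are all 1, so H_0 = Z.
  H_1: rank ker ∂_1 − rank ∂_2 = (9 − 6) − 0 = 3, and there is no ∂_2, so H_1 = Z^3.

As a check, the Euler characteristic is 7 − 9 = -2, which agrees with 1 − 3 = -2.

H_0 ≅ Z,  H_1 ≅ Z^3.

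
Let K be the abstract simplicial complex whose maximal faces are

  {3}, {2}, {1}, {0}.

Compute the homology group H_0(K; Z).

Take the total order 0 < 1 < 2 < 3 on the vertex set. Then K (dimension 0) consists of the simplices:

  0-simplices (4): [0], [1], [2], [3]

so the chain groups are C_0 ≅ Z^4.

Computing H_k = (kernel of ∂_k) / (image of ∂_{k+1}):

  H_0: rank C_0 − rank ∂_1 = 4 − 0 = 4, and there is no ∂_1, so H_0 ≅ Z^4.

(K is a triangulation of a set of 4 points.)

H_0 = Z^4.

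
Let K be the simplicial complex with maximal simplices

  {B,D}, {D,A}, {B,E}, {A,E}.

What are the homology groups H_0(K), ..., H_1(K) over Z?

H_0 ≅ Z,  H_1 ≅ Z.

Take the total order A < B < D < E on the vertex set. Then K (dimension 1) consists of the simplices:

  0-simplices (4): A, B, D, E
  1-simplices (4): AD, AE, BD, BE

Hence C_0 ≅ Z^4, C_1 ≅ Z^4.

Boundary ∂_1: C_1 → C_0 is given by ∂[p,q] = [q] − [p].
This gives a 4×4 integer matrix of rank 3; reducing to Smith normal form yields diagonal entries (1,1,1).

From H_k ≅ ker(∂_k) / im(∂_{k+1}) we obtain:

  H_0: rank C_0 − rank ∂_1 = 4 − 3 = 1, and the invariant factors of ∂_1 are all 1, so H_0 = Z.
  H_1: rank ker ∂_1 − rank ∂_2 = (4 − 3) − 0 = 1, and there is no ∂_2, so H_1 = Z.

As a check, the Euler characteristic is 4 − 4 = 0, which agrees with 1 − 1 = 0.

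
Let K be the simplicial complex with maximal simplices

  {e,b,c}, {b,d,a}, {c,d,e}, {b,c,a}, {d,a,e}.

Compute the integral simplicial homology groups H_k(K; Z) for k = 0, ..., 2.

Take the total order a < b < c < d < e on the vertex set. Then K (dimension 2) consists of the simplices:

  0-simplices (5): a, b, c, d, e
  1-simplices (10): ab, ac, ad, ae, bc, bd, be, cd, ce, de
  2-simplices (5): abc, abd, ade, bce, cde

so the chain groups are C_0 ≅ Z^5, C_1 ≅ Z^10, C_2 ≅ Z^5.

∂_1: C_1 → C_0 is given by ∂[p,q] = [q] − [p].
The 5×10 boundary matrix has rank 4 and Smith normal form diag(1,1,1,1).

∂_2: C_2 → C_1 maps a triangle to the signed sum of its edges. For instance
  ∂abd = bd − ad + ab,
  ∂cde = de − ce + cd.
As a 10×5 matrix over Z this has rank 5, with invariant factors (1,1,1,1,1).

From H_k ≅ ker(∂_k) / im(∂_{k+1}) we obtain:

  H_0: rank C_0 − rank ∂_1 = 5 − 4 = 1, and the invariant factors of ∂_1 are all 1, so H_0 = Z.
  H_1: rank ker ∂_1 − rank ∂_2 = (10 − 4) − 5 = 1, and the invariant factors of ∂_2 are all 1, so H_1 = Z.
  H_2: rank ker ∂_2 − rank ∂_3 = (5 − 5) − 0 = 0, and there is no ∂_3, so H_2 = 0.

(K is a triangulation of the Möbius band.)

H_0 ≅ Z,  H_1 ≅ Z,  H_2 = 0.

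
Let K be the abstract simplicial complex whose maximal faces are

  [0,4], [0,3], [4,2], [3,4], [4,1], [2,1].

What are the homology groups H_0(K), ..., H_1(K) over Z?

H_0 = Z,  H_1 = Z^2.

We work with the vertex ordering 0 < 1 < 2 < 3 < 4. The simplices of K, each written with vertices in increasing order, are:

  0-simplices (5): [0], [1], [2], [3], [4]
  1-simplices (6): [0,3], [0,4], [1,2], [1,4], [2,4], [3,4]

so the chain groups are C_0 ≅ Z^5, C_1 ≅ Z^6.

∂_1: C_1 → C_0 is given by ∂[p,q] = [q] − [p]. For instance
  ∂[1,2] = [2] − [1].
The 5×6 boundary matrix has rank 4 and Smith normal form diag(1,1,1,1).

Computing H_k = (kernel of ∂_k) / (image of ∂_{k+1}):

  H_0: rank C_0 − rank ∂_1 = 5 − 4 = 1, and the invariant factors of ∂_1 are all 1, so H_0 ≅ Z.
  H_1: rank ker ∂_1 − rank ∂_2 = (6 − 4) − 0 = 2, and there is no ∂_2, so H_1 ≅ Z^2.

(K is a triangulation of a wedge of 2 circles.)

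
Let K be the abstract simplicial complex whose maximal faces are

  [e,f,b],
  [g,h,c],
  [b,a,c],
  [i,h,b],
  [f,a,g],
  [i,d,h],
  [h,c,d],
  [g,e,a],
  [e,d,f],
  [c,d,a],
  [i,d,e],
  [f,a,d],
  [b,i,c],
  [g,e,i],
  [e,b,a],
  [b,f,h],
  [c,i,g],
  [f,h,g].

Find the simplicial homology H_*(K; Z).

We work with the vertex ordering a < b < c < d < e < f < g < h < i. The simplices of K, each written with vertices in increasing order, are:

  0-simplices (9): a, b, c, d, e, f, g, h, i
  1-simplices (27): ab, ac, ad, ae, af, ag, bc, be, bf, bh, bi, cd, cg, ch, ci, de, df, dh, di, ef, eg, ei, fg, fh, gh, gi, hi
  2-simplices (18): abc, abe, acd, adf, aeg, afg, bci, bef, bfh, bhi, cdh, cgh, cgi, def, dei, dhi, egi, fgh

Hence C_0 ≅ Z^9, C_1 ≅ Z^27, C_2 ≅ Z^18.

∂_1: C_1 → C_0 is given by ∂[p,q] = [q] − [p]. For instance
  ∂cg = g − c.
The 9×27 boundary matrix has rank 8 and Smith normal form diag(1,1,1,1,1,1,1,1).

∂_2: C_2 → C_1 maps a triangle to the signed sum of its edges. For instance
  ∂bci = ci − bi + bc,
  ∂dei = ei − di + de.
As a 27×18 matrix over Z this has rank 18, with invariant factors (1,1,1,1,1,1,1,1,1,1,1,1,1,1,1,1,1,2).

Computing H_k = (kernel of ∂_k) / (image of ∂_{k+1}):

  H_0: rank C_0 − rank ∂_1 = 9 − 8 = 1, and the invariant factors of ∂_1 are all 1, so H_0 ≅ Z.
  H_1: rank ker ∂_1 − rank ∂_2 = (27 − 8) − 18 = 1, and ∂_2 has invariant factor 2 > 1, so H_1 ≅ Z ⊕ Z_2.
  H_2: rank ker ∂_2 − rank ∂_3 = (18 − 18) − 0 = 0, and there is no ∂_3, so H_2 ≅ 0.

H_0 = Z,  H_1 = Z ⊕ Z_2,  H_2 = 0.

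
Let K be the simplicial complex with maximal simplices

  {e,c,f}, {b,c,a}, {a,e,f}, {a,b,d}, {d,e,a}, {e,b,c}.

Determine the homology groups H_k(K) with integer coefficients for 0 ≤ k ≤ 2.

H_0 ≅ Z,  H_1 ≅ Z,  H_2 = 0.

Fix the vertex order a < b < c < d < e < f and write every simplex with vertices in increasing order. Then dim K = 2 and the simplices of K are:

  0-simplices (6): a, b, c, d, e, f
  1-simplices (12): ab, ac, ad, ae, af, bc, bd, be, ce, cf, de, ef
  2-simplices (6): abc, abd, ade, aef, bce, cef

so the chain groups are C_0 ≅ Z^6, C_1 ≅ Z^12, C_2 ≅ Z^6.

The boundary map ∂_1: C_1 → C_0 sends each edge [p,q] (with p < q) to q − p.
The resulting 6×12 matrix has rank 5, and its Smith normal form has invariant factors (1,1,1,1,1).

The boundary map ∂_2: C_2 → C_1 acts by ∂[p,q,r] = [q,r] − [p,r] + [p,q]. For instance
  ∂bce = ce − be + bc,
  ∂abc = bc − ac + ab.
As a 12×6 matrix over Z this has rank 6, with invariant factors (1,1,1,1,1,1).

Reading off H_k = ker ∂_k / im ∂_{k+1}:

  H_0: rank C_0 − rank ∂_1 = 6 − 5 = 1, and the invariant factors of ∂_1 are all 1, so H_0 ≅ Z.
  H_1: rank ker ∂_1 − rank ∂_2 = (12 − 5) − 6 = 1, and the invariant factors of ∂_2 are all 1, so H_1 ≅ Z.
  H_2: rank ker ∂_2 − rank ∂_3 = (6 − 6) − 0 = 0, and there is no ∂_3, so H_2 ≅ 0.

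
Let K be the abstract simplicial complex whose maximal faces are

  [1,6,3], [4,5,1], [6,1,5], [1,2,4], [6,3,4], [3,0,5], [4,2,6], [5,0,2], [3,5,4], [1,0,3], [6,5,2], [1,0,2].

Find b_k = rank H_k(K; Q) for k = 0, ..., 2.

We work with the vertex ordering 0 < 1 < 2 < 3 < 4 < 5 < 6. The simplices of K, each written with vertices in increasing order, are:

  0-simplices (7): [0], [1], [2], [3], [4], [5], [6]
  1-simplices (18): [0,1], [0,2], [0,3], [0,5], [1,2], [1,3], [1,4], [1,5], [1,6], [2,4], [2,5], [2,6], [3,4], [3,5], [3,6], [4,5], [4,6], [5,6]
  2-simplices (12): [0,1,2], [0,1,3], [0,2,5], [0,3,5], [1,2,4], [1,3,6], [1,4,5], [1,5,6], [2,4,6], [2,5,6], [3,4,5], [3,4,6]

giving chain groups C_0 ≅ Z^7, C_1 ≅ Z^18, C_2 ≅ Z^12.

Boundary ∂_1: C_1 → C_0 sends each edge [p,q] (with p < q) to q − p. For instance
  ∂[2,6] = [6] − [2].
The resulting 7×18 matrix has rank 6, and its Smith normal form has invariant factors (1,1,1,1,1,1).

Boundary ∂_2: C_2 → C_1 sends each 2-simplex [p,q,r] to [q,r] − [p,r] + [p,q]. For instance
  ∂[0,1,3] = [1,3] − [0,3] + [0,1],
  ∂[1,2,4] = [2,4] − [1,4] + [1,2].
This gives a 18×12 integer matrix of rank 12; reducing to Smith normal form yields diagonal entries (1,1,1,1,1,1,1,1,1,1,1,2).

Reading off H_k = ker ∂_k / im ∂_{k+1}:

  H_0: rank C_0 − rank ∂_1 = 7 − 6 = 1, and the invariant factors of ∂_1 are all 1, so H_0 ≅ Z.
  H_1: rank ker ∂_1 − rank ∂_2 = (18 − 6) − 12 = 0, and ∂_2 has invariant factor 2 > 1, so H_1 ≅ Z/2.
  H_2: rank ker ∂_2 − rank ∂_3 = (12 − 12) − 0 = 0, and there is no ∂_3, so H_2 ≅ 0.

As a check, the Euler characteristic is 7 − 18 + 12 = 1, which agrees with 1 − 0 + 0 = 1.

Hence the Betti numbers are b_0 = 1, b_1 = 0, b_2 = 0.

b_0 = 1, b_1 = 0, b_2 = 0.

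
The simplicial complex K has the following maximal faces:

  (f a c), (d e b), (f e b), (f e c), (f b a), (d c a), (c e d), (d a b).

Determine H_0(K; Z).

H_0 = Z.

We work with the vertex ordering a < b < c < d < e < f. The simplices of K, each written with vertices in increasing order, are:

  0-simplices (6): a, b, c, d, e, f
  1-simplices (12): ab, ac, ad, af, bd, be, bf, cd, ce, cf, de, ef
  2-simplices (8): abd, abf, acd, acf, bde, bef, cde, cef

giving chain groups C_0 ≅ Z^6, C_1 ≅ Z^12, C_2 ≅ Z^8.

Boundary ∂_1: C_1 → C_0 sends each edge [p,q] (with p < q) to q − p. For instance
  ∂cd = d − c.
As a 6×12 matrix over Z this has rank 5, with invariant factors (1,1,1,1,1).

The boundary map ∂_2: C_2 → C_1 maps a triangle to the signed sum of its edges. For instance
  ∂abf = bf − af + ab,
  ∂bde = de − be + bd.
The 12×8 boundary matrix has rank 7 and Smith normal form diag(1,1,1,1,1,1,1).

Computing H_k = (kernel of ∂_k) / (image of ∂_{k+1}):

  H_0: rank C_0 − rank ∂_1 = 6 − 5 = 1, and the invariant factors of ∂_1 are all 1, so H_0 ≅ Z.

(K is a triangulation of the 2-sphere S^2.)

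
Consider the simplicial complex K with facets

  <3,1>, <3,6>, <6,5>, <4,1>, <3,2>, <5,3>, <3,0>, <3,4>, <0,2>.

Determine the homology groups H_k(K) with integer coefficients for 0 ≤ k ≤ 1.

Order the vertices as 0 < 1 < 2 < 3 < 4 < 5 < 6. Listing each simplex with vertices in this order, K has dimension 1 with simplices:

  0-simplices (7): [0], [1], [2], [3], [4], [5], [6]
  1-simplices (9): [0,2], [0,3], [1,3], [1,4], [2,3], [3,4], [3,5], [3,6], [5,6]

Hence C_0 ≅ Z^7, C_1 ≅ Z^9.

Boundary ∂_1: C_1 → C_0 maps an edge to its endpoints' difference, ∂[p,q] = q − p. For instance
  ∂[1,3] = [3] − [1].
The 7×9 boundary matrix has rank 6 and Smith normal form diag(1,1,1,1,1,1).

Computing H_k = (kernel of ∂_k) / (image of ∂_{k+1}):

  H_0: rank C_0 − rank ∂_1 = 7 − 6 = 1, and the invariant factors of ∂_1 are all 1, so H_0 = Z.
  H_1: rank ker ∂_1 − rank ∂_2 = (9 − 6) − 0 = 3, and there is no ∂_2, so H_1 = Z^3.

As a check, the Euler characteristic is 7 − 9 = -2, which agrees with 1 − 3 = -2.

H_0 ≅ Z,  H_1 ≅ Z^3.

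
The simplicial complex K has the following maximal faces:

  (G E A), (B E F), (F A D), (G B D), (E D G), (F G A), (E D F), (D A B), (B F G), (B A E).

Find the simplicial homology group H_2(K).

Order the vertices as A < B < D < E < F < G. Listing each simplex with vertices in this order, K has dimension 2 with simplices:

  0-simplices (6): A, B, D, E, F, G
  1-simplices (15): AB, AD, AE, AF, AG, BD, BE, BF, BG, DE, DF, DG, EF, EG, FG
  2-simplices (10): ABD, ABE, ADF, AEG, AFG, BDG, BEF, BFG, DEF, DEG

giving chain groups C_0 ≅ Z^6, C_1 ≅ Z^15, C_2 ≅ Z^10.

∂_1: C_1 → C_0 maps an edge to its endpoints' difference, ∂[p,q] = q − p. For instance
  ∂EG = G − E.
The resulting 6×15 matrix has rank 5, and its Smith normal form has invariant factors (1,1,1,1,1).

The boundary map ∂_2: C_2 → C_1 sends each 2-simplex [p,q,r] to [q,r] − [p,r] + [p,q]. For instance
  ∂ABE = BE − AE + AB,
  ∂BEF = EF − BF + BE.
As a 15×10 matrix over Z this has rank 10, with invariant factors (1,1,1,1,1,1,1,1,1,2).

Now H_k = ker ∂_k / im ∂_{k+1}, so:

  H_2: rank ker ∂_2 − rank ∂_3 = (10 − 10) − 0 = 0, and there is no ∂_3, so H_2 ≅ 0.

(K is a triangulation of the real projective plane RP^2.)

H_2 = 0.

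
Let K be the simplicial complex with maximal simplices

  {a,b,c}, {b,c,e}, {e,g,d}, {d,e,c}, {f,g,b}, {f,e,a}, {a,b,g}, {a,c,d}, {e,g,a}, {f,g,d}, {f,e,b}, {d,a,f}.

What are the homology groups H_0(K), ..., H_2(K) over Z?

H_0 ≅ Z,  H_1 ≅ Z/2,  H_2 = 0.

We work with the vertex ordering a < b < c < d < e < f < g. The simplices of K, each written with vertices in increasing order, are:

  0-simplices (7): a, b, c, d, e, f, g
  1-simplices (18): ab, ac, ad, ae, af, ag, bc, be, bf, bg, cd, ce, de, df, dg, ef, eg, fg
  2-simplices (12): abc, abg, acd, adf, aef, aeg, bce, bef, bfg, cde, deg, dfg

so the chain groups are C_0 ≅ Z^7, C_1 ≅ Z^18, C_2 ≅ Z^12.

∂_1: C_1 → C_0 is given by ∂[p,q] = [q] − [p].
The 7×18 boundary matrix has rank 6 and Smith normal form diag(1,1,1,1,1,1).

The boundary map ∂_2: C_2 → C_1 maps a triangle to the signed sum of its edges. For instance
  ∂abc = bc − ac + ab,
  ∂acd = cd − ad + ac.
This gives a 18×12 integer matrix of rank 12; reducing to Smith normal form yields diagonal entries (1,1,1,1,1,1,1,1,1,1,1,2).

Now H_k = ker ∂_k / im ∂_{k+1}, so:

  H_0: rank C_0 − rank ∂_1 = 7 − 6 = 1, and the invariant factors of ∂_1 are all 1, so H_0 = Z.
  H_1: rank ker ∂_1 − rank ∂_2 = (18 − 6) − 12 = 0, and ∂_2 has invariant factor 2 > 1, so H_1 = Z/2.
  H_2: rank ker ∂_2 − rank ∂_3 = (12 − 12) − 0 = 0, and there is no ∂_3, so H_2 = 0.

As a check, the Euler characteristic is 7 − 18 + 12 = 1, which agrees with 1 − 0 + 0 = 1.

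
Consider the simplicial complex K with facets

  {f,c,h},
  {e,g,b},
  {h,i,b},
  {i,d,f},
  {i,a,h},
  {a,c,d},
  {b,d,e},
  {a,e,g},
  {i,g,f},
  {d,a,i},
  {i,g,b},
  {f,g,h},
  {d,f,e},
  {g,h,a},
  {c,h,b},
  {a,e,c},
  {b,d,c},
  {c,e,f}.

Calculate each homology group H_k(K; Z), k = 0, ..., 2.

We work with the vertex ordering a < b < c < d < e < f < g < h < i. The simplices of K, each written with vertices in increasing order, are:

  0-simplices (9): a, b, c, d, e, f, g, h, i
  1-simplices (27): ac, ad, ae, ag, ah, ai, bc, bd, be, bg, bh, bi, cd, ce, cf, ch, de, df, di, ef, eg, fg, fh, fi, gh, gi, hi
  2-simplices (18): acd, ace, adi, aeg, agh, ahi, bcd, bch, bde, beg, bgi, bhi, cef, cfh, def, dfi, fgh, fgi

so the chain groups are C_0 ≅ Z^9, C_1 ≅ Z^27, C_2 ≅ Z^18.

Boundary ∂_1: C_1 → C_0 maps an edge to its endpoints' difference, ∂[p,q] = q − p.
As a 9×27 matrix over Z this has rank 8, with invariant factors (1,1,1,1,1,1,1,1).

∂_2: C_2 → C_1 sends each 2-simplex [p,q,r] to [q,r] − [p,r] + [p,q]. For instance
  ∂adi = di − ai + ad,
  ∂fgh = gh − fh + fg.
As a 27×18 matrix over Z this has rank 18, with invariant factors (1,1,1,1,1,1,1,1,1,1,1,1,1,1,1,1,1,2).

Now H_k = ker ∂_k / im ∂_{k+1}, so:

  H_0: rank C_0 − rank ∂_1 = 9 − 8 = 1, and the invariant factors of ∂_1 are all 1, so H_0 = Z.
  H_1: rank ker ∂_1 − rank ∂_2 = (27 − 8) − 18 = 1, and ∂_2 has invariant factor 2 > 1, so H_1 = Z ⊕ Z/2.
  H_2: rank ker ∂_2 − rank ∂_3 = (18 − 18) − 0 = 0, and there is no ∂_3, so H_2 = 0.

H_0 = Z,  H_1 = Z ⊕ Z/2,  H_2 = 0.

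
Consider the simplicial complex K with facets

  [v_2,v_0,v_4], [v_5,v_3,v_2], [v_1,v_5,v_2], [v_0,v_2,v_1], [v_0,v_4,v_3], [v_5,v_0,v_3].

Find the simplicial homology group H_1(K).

K has 6 vertices, 12 edges, 6 triangles.
rank ∂_1 = 5, rank ∂_2 = 6 ⇒ b_1 = 12 − 5 − 6 = 1; all invariant factors of ∂_2 are 1 so no torsion. So H_1 = Z.

H_1 = Z.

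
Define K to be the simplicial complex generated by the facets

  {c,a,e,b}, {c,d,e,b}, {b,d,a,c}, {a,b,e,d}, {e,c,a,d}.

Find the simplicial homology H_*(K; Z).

K has 5 vertices, 10 edges, 10 triangles, 5 3-simplices.
rank ∂_0 = 0, rank ∂_1 = 4 ⇒ b_0 = 5 − 0 − 4 = 1; all invariant factors of ∂_1 are 1 so no torsion. So H_0 = Z.
rank ∂_1 = 4, rank ∂_2 = 6 ⇒ b_1 = 10 − 4 − 6 = 0; all invariant factors of ∂_2 are 1 so no torsion. So H_1 = 0.
rank ∂_2 = 6, rank ∂_3 = 4 ⇒ b_2 = 10 − 6 − 4 = 0; all invariant factors of ∂_3 are 1 so no torsion. So H_2 = 0.
rank ∂_3 = 4, rank ∂_4 = 0 ⇒ b_3 = 5 − 4 − 0 = 1. So H_3 = Z.

H_0 ≅ Z,  H_1 = 0,  H_2 = 0,  H_3 ≅ Z.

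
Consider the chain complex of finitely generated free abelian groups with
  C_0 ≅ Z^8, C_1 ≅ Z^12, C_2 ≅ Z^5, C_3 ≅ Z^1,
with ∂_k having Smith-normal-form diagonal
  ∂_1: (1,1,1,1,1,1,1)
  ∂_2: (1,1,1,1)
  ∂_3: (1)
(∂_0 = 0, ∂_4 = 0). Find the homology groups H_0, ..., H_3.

H_0: b_0 = 8 − 0 − 7 = 1; torsion from ∂_1 factors > 1: none. So H_0 = Z.
H_1: b_1 = 12 − 7 − 4 = 1; torsion from ∂_2 factors > 1: none. So H_1 = Z.
H_2: b_2 = 5 − 4 − 1 = 0; torsion from ∂_3 factors > 1: none. So H_2 = 0.
H_3: b_3 = 1 − 1 − 0 = 0; torsion from ∂_4 factors > 1: none. So H_3 = 0.

H_0 = Z,  H_1 = Z,  H_2 = 0,  H_3 = 0.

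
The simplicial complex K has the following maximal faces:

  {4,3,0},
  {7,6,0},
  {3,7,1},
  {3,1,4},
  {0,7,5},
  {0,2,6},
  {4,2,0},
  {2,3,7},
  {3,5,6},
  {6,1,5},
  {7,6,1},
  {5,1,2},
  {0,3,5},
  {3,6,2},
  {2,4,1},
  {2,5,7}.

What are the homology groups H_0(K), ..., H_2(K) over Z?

H_0 = Z,  H_1 = Z^2,  H_2 = Z.

K has 8 vertices, 24 edges, 16 triangles.
rank ∂_0 = 0, rank ∂_1 = 7 ⇒ b_0 = 8 − 0 − 7 = 1; all invariant factors of ∂_1 are 1 so no torsion. So H_0 = Z.
rank ∂_1 = 7, rank ∂_2 = 15 ⇒ b_1 = 24 − 7 − 15 = 2; all invariant factors of ∂_2 are 1 so no torsion. So H_1 = Z^2.
rank ∂_2 = 15, rank ∂_3 = 0 ⇒ b_2 = 16 − 15 − 0 = 1. So H_2 = Z.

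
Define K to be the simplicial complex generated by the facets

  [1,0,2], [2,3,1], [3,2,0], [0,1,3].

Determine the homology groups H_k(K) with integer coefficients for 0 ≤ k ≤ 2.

H_0 ≅ Z,  H_1 = 0,  H_2 ≅ Z.

Fix the vertex order 0 < 1 < 2 < 3 and write every simplex with vertices in increasing order. Then dim K = 2 and the simplices of K are:

  0-simplices (4): [0], [1], [2], [3]
  1-simplices (6): [0,1], [0,2], [0,3], [1,2], [1,3], [2,3]
  2-simplices (4): [0,1,2], [0,1,3], [0,2,3], [1,2,3]

Hence C_0 ≅ Z^4, C_1 ≅ Z^6, C_2 ≅ Z^4.

∂_1: C_1 → C_0 is given by ∂[p,q] = [q] − [p].
The 4×6 boundary matrix has rank 3 and Smith normal form diag(1,1,1).

∂_2: C_2 → C_1 maps a triangle to the signed sum of its edges. For instance
  ∂[0,1,3] = [1,3] − [0,3] + [0,1],
  ∂[0,1,2] = [1,2] − [0,2] + [0,1].
The 6×4 boundary matrix has rank 3 and Smith normal form diag(1,1,1).

Now H_k = ker ∂_k / im ∂_{k+1}, so:

  H_0: rank C_0 − rank ∂_1 = 4 − 3 = 1, and the invariant factors of ∂_1 are all 1, so H_0 ≅ Z.
  H_1: rank ker ∂_1 − rank ∂_2 = (6 − 3) − 3 = 0, and the invariant factors of ∂_2 are all 1, so H_1 ≅ 0.
  H_2: rank ker ∂_2 − rank ∂_3 = (4 − 3) − 0 = 1, and there is no ∂_3, so H_2 ≅ Z.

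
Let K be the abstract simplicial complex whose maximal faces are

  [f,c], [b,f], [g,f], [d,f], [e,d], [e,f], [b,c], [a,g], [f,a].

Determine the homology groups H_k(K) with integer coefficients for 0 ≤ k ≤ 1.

H_0 ≅ Z,  H_1 ≅ Z^3.

Fix the vertex order a < b < c < d < e < f < g and write every simplex with vertices in increasing order. Then dim K = 1 and the simplices of K are:

  0-simplices (7): a, b, c, d, e, f, g
  1-simplices (9): af, ag, bc, bf, cf, de, df, ef, fg

Hence C_0 ≅ Z^7, C_1 ≅ Z^9.

Boundary ∂_1: C_1 → C_0 is given by ∂[p,q] = [q] − [p].
As a 7×9 matrix over Z this has rank 6, with invariant factors (1,1,1,1,1,1).

From H_k ≅ ker(∂_k) / im(∂_{k+1}) we obtain:

  H_0: rank C_0 − rank ∂_1 = 7 − 6 = 1, and the invariant factors of ∂_1 are all 1, so H_0 = Z.
  H_1: rank ker ∂_1 − rank ∂_2 = (9 − 6) − 0 = 3, and there is no ∂_2, so H_1 = Z^3.

As a check, the Euler characteristic is 7 − 9 = -2, which agrees with 1 − 3 = -2.
(K is a triangulation of a wedge of 3 circles.)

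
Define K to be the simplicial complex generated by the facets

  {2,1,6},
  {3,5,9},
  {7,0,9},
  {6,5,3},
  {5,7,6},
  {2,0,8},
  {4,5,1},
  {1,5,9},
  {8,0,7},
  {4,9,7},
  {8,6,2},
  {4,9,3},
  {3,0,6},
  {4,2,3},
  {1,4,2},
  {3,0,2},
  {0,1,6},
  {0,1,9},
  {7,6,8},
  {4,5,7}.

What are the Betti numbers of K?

Order the vertices as 0 < 1 < 2 < 3 < 4 < 5 < 6 < 7 < 8 < 9. Listing each simplex with vertices in this order, K has dimension 2 with simplices:

  0-simplices (10): [0], [1], [2], [3], [4], [5], [6], [7], [8], [9]
  1-simplices (30): (30 of them)
  2-simplices (20): (20 of them)

Hence C_0 ≅ Z^10, C_1 ≅ Z^30, C_2 ≅ Z^20.

∂_1: C_1 → C_0 sends each edge [p,q] (with p < q) to q − p. For instance
  ∂[6,8] = [8] − [6].
This gives a 10×30 integer matrix of rank 9; reducing to Smith normal form yields diagonal entries (1,1,1,1,1,1,1,1,1).

The boundary map ∂_2: C_2 → C_1 acts by ∂[p,q,r] = [q,r] − [p,r] + [p,q]. For instance
  ∂[0,2,3] = [2,3] − [0,3] + [0,2],
  ∂[0,2,8] = [2,8] − [0,8] + [0,2].
This gives a 30×20 integer matrix of rank 20; reducing to Smith normal form yields diagonal entries (1,1,1,1,1,1,1,1,1,1,1,1,1,1,1,1,1,1,1,2).

Now H_k = ker ∂_k / im ∂_{k+1}, so:

  H_0: rank C_0 − rank ∂_1 = 10 − 9 = 1, and the invariant factors of ∂_1 are all 1, so H_0 ≅ Z.
  H_1: rank ker ∂_1 − rank ∂_2 = (30 − 9) − 20 = 1, and ∂_2 has invariant factor 2 > 1, so H_1 ≅ Z ⊕ Z/2Z.
  H_2: rank ker ∂_2 − rank ∂_3 = (20 − 20) − 0 = 0, and there is no ∂_3, so H_2 ≅ 0.

As a check, the Euler characteristic is 10 − 30 + 20 = 0, which agrees with 1 − 1 + 0 = 0.

Hence the Betti numbers are b_0 = 1, b_1 = 1, b_2 = 0.

b_0 = 1, b_1 = 1, b_2 = 0.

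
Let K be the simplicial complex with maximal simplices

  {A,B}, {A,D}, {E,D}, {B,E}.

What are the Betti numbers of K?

b_0 = 1, b_1 = 1.

Fix the vertex order A < B < D < E and write every simplex with vertices in increasing order. Then dim K = 1 and the simplices of K are:

  0-simplices (4): A, B, D, E
  1-simplices (4): AB, AD, BE, DE

giving chain groups C_0 ≅ Z^4, C_1 ≅ Z^4.

Boundary ∂_1: C_1 → C_0 sends each edge [p,q] (with p < q) to q − p. For instance
  ∂AD = D − A.
The 4×4 boundary matrix has rank 3 and Smith normal form diag(1,1,1).

From H_k ≅ ker(∂_k) / im(∂_{k+1}) we obtain:

  H_0: rank C_0 − rank ∂_1 = 4 − 3 = 1, and the invariant factors of ∂_1 are all 1, so H_0 ≅ Z.
  H_1: rank ker ∂_1 − rank ∂_2 = (4 − 3) − 0 = 1, and there is no ∂_2, so H_1 ≅ Z.

Hence the Betti numbers are b_0 = 1, b_1 = 1.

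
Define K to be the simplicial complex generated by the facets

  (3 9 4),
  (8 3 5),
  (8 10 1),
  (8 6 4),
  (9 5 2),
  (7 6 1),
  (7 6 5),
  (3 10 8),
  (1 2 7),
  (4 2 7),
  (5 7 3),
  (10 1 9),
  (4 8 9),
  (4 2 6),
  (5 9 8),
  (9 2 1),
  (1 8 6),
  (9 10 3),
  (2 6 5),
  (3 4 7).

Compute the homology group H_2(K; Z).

Fix the vertex order 1 < 2 < 3 < 4 < 5 < 6 < 7 < 8 < 9 < 10 and write every simplex with vertices in increasing order. Then dim K = 2 and the simplices of K are:

  0-simplices (10): [1], [2], [3], [4], [5], [6], [7], [8], [9], [10]
  1-simplices (30): (30 of them)
  2-simplices (20): (20 of them)

Hence C_0 ≅ Z^10, C_1 ≅ Z^30, C_2 ≅ Z^20.

∂_1: C_1 → C_0 is given by ∂[p,q] = [q] − [p]. For instance
  ∂[9,10] = [10] − [9].
The resulting 10×30 matrix has rank 9, and its Smith normal form has invariant factors (1,1,1,1,1,1,1,1,1).

The boundary map ∂_2: C_2 → C_1 acts by ∂[p,q,r] = [q,r] − [p,r] + [p,q]. For instance
  ∂[1,2,7] = [2,7] − [1,7] + [1,2],
  ∂[1,2,9] = [2,9] − [1,9] + [1,2].
As a 30×20 matrix over Z this has rank 20, with invariant factors (1,1,1,1,1,1,1,1,1,1,1,1,1,1,1,1,1,1,1,2).

Reading off H_k = ker ∂_k / im ∂_{k+1}:

  H_2: rank ker ∂_2 − rank ∂_3 = (20 − 20) − 0 = 0, and there is no ∂_3, so H_2 ≅ 0.

H_2 = 0.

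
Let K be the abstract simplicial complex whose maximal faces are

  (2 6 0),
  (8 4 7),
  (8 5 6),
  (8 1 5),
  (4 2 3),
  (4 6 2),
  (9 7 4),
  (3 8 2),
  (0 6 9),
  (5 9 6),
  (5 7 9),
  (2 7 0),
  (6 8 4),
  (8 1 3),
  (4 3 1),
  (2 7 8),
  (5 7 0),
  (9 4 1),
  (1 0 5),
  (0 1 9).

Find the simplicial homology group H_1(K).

H_1 ≅ Z ⊕ Z/2.

We work with the vertex ordering 0 < 1 < 2 < 3 < 4 < 5 < 6 < 7 < 8 < 9. The simplices of K, each written with vertices in increasing order, are:

  0-simplices (10): [0], [1], [2], [3], [4], [5], [6], [7], [8], [9]
  1-simplices (30): (30 of them)
  2-simplices (20): (20 of them)

Hence C_0 ≅ Z^10, C_1 ≅ Z^30, C_2 ≅ Z^20.

The boundary map ∂_1: C_1 → C_0 sends each edge [p,q] (with p < q) to q − p. For instance
  ∂[4,9] = [9] − [4].
This gives a 10×30 integer matrix of rank 9; reducing to Smith normal form yields diagonal entries (1,1,1,1,1,1,1,1,1).

∂_2: C_2 → C_1 maps a triangle to the signed sum of its edges. For instance
  ∂[2,3,8] = [3,8] − [2,8] + [2,3],
  ∂[2,3,4] = [3,4] − [2,4] + [2,3].
The resulting 30×20 matrix has rank 20, and its Smith normal form has invariant factors (1,1,1,1,1,1,1,1,1,1,1,1,1,1,1,1,1,1,1,2).

From H_k ≅ ker(∂_k) / im(∂_{k+1}) we obtain:

  H_1: rank ker ∂_1 − rank ∂_2 = (30 − 9) − 20 = 1, and ∂_2 has invariant factor 2 > 1, so H_1 ≅ Z ⊕ Z/2.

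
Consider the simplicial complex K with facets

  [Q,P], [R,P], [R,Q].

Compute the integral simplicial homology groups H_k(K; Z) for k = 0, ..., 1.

H_0 ≅ Z,  H_1 ≅ Z.

Fix the vertex order P < Q < R and write every simplex with vertices in increasing order. Then dim K = 1 and the simplices of K are:

  0-simplices (3): P, Q, R
  1-simplices (3): PQ, PR, QR

so the chain groups are C_0 ≅ Z^3, C_1 ≅ Z^3.

The boundary map ∂_1: C_1 → C_0 is given by ∂[p,q] = [q] − [p]. For instance
  ∂QR = R − Q.
The resulting 3×3 matrix has rank 2, and its Smith normal form has invariant factors (1,1).

Computing H_k = (kernel of ∂_k) / (image of ∂_{k+1}):

  H_0: rank C_0 − rank ∂_1 = 3 − 2 = 1, and the invariant factors of ∂_1 are all 1, so H_0 ≅ Z.
  H_1: rank ker ∂_1 − rank ∂_2 = (3 − 2) − 0 = 1, and there is no ∂_2, so H_1 ≅ Z.

(K is a triangulation of the circle S^1.)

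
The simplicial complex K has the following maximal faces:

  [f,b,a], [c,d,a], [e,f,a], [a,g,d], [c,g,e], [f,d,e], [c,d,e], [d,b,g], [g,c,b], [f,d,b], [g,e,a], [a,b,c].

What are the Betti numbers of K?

Order the vertices as a < b < c < d < e < f < g. Listing each simplex with vertices in this order, K has dimension 2 with simplices:

  0-simplices (7): a, b, c, d, e, f, g
  1-simplices (18): ab, ac, ad, ae, af, ag, bc, bd, bf, bg, cd, ce, cg, de, df, dg, ef, eg
  2-simplices (12): abc, abf, acd, adg, aef, aeg, bcg, bdf, bdg, cde, ceg, def

so the chain groups are C_0 ≅ Z^7, C_1 ≅ Z^18, C_2 ≅ Z^12.

∂_1: C_1 → C_0 sends each edge [p,q] (with p < q) to q − p. For instance
  ∂af = f − a.
The 7×18 boundary matrix has rank 6 and Smith normal form diag(1,1,1,1,1,1).

Boundary ∂_2: C_2 → C_1 sends each 2-simplex [p,q,r] to [q,r] − [p,r] + [p,q]. For instance
  ∂bdf = df − bf + bd,
  ∂abc = bc − ac + ab.
The resulting 18×12 matrix has rank 12, and its Smith normal form has invariant factors (1,1,1,1,1,1,1,1,1,1,1,2).

Reading off H_k = ker ∂_k / im ∂_{k+1}:

  H_0: rank C_0 − rank ∂_1 = 7 − 6 = 1, and the invariant factors of ∂_1 are all 1, so H_0 = Z.
  H_1: rank ker ∂_1 − rank ∂_2 = (18 − 6) − 12 = 0, and ∂_2 has invariant factor 2 > 1, so H_1 = Z/2.
  H_2: rank ker ∂_2 − rank ∂_3 = (12 − 12) − 0 = 0, and there is no ∂_3, so H_2 = 0.

Hence the Betti numbers are b_0 = 1, b_1 = 0, b_2 = 0.

b_0 = 1, b_1 = 0, b_2 = 0.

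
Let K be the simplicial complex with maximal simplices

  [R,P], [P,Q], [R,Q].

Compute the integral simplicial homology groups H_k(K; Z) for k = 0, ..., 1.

Fix the vertex order P < Q < R and write every simplex with vertices in increasing order. Then dim K = 1 and the simplices of K are:

  0-simplices (3): P, Q, R
  1-simplices (3): PQ, PR, QR

giving chain groups C_0 ≅ Z^3, C_1 ≅ Z^3.

The boundary map ∂_1: C_1 → C_0 maps an edge to its endpoints' difference, ∂[p,q] = q − p. For instance
  ∂PR = R − P.
As a 3×3 matrix over Z this has rank 2, with invariant factors (1,1).

Reading off H_k = ker ∂_k / im ∂_{k+1}:

  H_0: rank C_0 − rank ∂_1 = 3 − 2 = 1, and the invariant factors of ∂_1 are all 1, so H_0 ≅ Z.
  H_1: rank ker ∂_1 − rank ∂_2 = (3 − 2) − 0 = 1, and there is no ∂_2, so H_1 ≅ Z.

As a check, the Euler characteristic is 3 − 3 = 0, which agrees with 1 − 1 = 0.

H_0 = Z,  H_1 = Z.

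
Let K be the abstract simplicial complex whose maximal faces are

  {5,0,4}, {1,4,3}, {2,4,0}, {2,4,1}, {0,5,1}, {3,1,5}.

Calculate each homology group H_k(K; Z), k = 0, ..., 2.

We work with the vertex ordering 0 < 1 < 2 < 3 < 4 < 5. The simplices of K, each written with vertices in increasing order, are:

  0-simplices (6): [0], [1], [2], [3], [4], [5]
  1-simplices (12): [0,1], [0,2], [0,4], [0,5], [1,2], [1,3], [1,4], [1,5], [2,4], [3,4], [3,5], [4,5]
  2-simplices (6): [0,1,5], [0,2,4], [0,4,5], [1,2,4], [1,3,4], [1,3,5]

Hence C_0 ≅ Z^6, C_1 ≅ Z^12, C_2 ≅ Z^6.

The boundary map ∂_1: C_1 → C_0 is given by ∂[p,q] = [q] − [p]. For instance
  ∂[1,3] = [3] − [1].
This gives a 6×12 integer matrix of rank 5; reducing to Smith normal form yields diagonal entries (1,1,1,1,1).

∂_2: C_2 → C_1 acts by ∂[p,q,r] = [q,r] − [p,r] + [p,q]. For instance
  ∂[1,3,4] = [3,4] − [1,4] + [1,3],
  ∂[1,2,4] = [2,4] − [1,4] + [1,2].
The 12×6 boundary matrix has rank 6 and Smith normal form diag(1,1,1,1,1,1).

Reading off H_k = ker ∂_k / im ∂_{k+1}:

  H_0: rank C_0 − rank ∂_1 = 6 − 5 = 1, and the invariant factors of ∂_1 are all 1, so H_0 = Z.
  H_1: rank ker ∂_1 − rank ∂_2 = (12 − 5) − 6 = 1, and the invariant factors of ∂_2 are all 1, so H_1 = Z.
  H_2: rank ker ∂_2 − rank ∂_3 = (6 − 6) − 0 = 0, and there is no ∂_3, so H_2 = 0.

H_0 ≅ Z,  H_1 ≅ Z,  H_2 = 0.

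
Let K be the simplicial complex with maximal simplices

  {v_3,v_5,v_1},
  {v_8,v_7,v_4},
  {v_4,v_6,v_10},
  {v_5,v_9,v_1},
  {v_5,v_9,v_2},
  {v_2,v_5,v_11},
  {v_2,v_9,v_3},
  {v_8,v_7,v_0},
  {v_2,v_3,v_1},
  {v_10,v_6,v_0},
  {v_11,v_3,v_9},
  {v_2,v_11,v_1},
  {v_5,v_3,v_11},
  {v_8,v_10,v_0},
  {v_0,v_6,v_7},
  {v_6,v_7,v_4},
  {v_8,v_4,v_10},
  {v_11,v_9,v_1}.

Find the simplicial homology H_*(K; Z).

Take the total order v_0 < v_1 < v_2 < v_3 < v_4 < v_5 < v_6 < v_7 < v_8 < v_9 < v_10 < v_11 on the vertex set. Then K (dimension 2) consists of the simplices:

  0-simplices (12): [v_0], [v_1], [v_2], [v_3], [v_4], [v_5], [v_6], [v_7], [v_8], [v_9], [v_10], [v_11]
  1-simplices (27): (27 of them)
  2-simplices (18): (18 of them)

giving chain groups C_0 ≅ Z^12, C_1 ≅ Z^27, C_2 ≅ Z^18.

∂_1: C_1 → C_0 maps an edge to its endpoints' difference, ∂[p,q] = q − p. For instance
  ∂[v_1,v_11] = [v_11] − [v_1].
The resulting 12×27 matrix has rank 10, and its Smith normal form has invariant factors (1,1,1,1,1,1,1,1,1,1).

The boundary map ∂_2: C_2 → C_1 sends each 2-simplex [p,q,r] to [q,r] − [p,r] + [p,q]. For instance
  ∂[v_3,v_5,v_11] = [v_5,v_11] − [v_3,v_11] + [v_3,v_5],
  ∂[v_1,v_9,v_11] = [v_9,v_11] − [v_1,v_11] + [v_1,v_9].
The 27×18 boundary matrix has rank 17 and Smith normal form diag(1,1,1,1,1,1,1,1,1,1,1,1,1,1,1,1,2).

Now H_k = ker ∂_k / im ∂_{k+1}, so:

  H_0: rank C_0 − rank ∂_1 = 12 − 10 = 2, and the invariant factors of ∂_1 are all 1, so H_0 = Z^2.
  H_1: rank ker ∂_1 − rank ∂_2 = (27 − 10) − 17 = 0, and ∂_2 has invariant factor 2 > 1, so H_1 = Z/2.
  H_2: rank ker ∂_2 − rank ∂_3 = (18 − 17) − 0 = 1, and there is no ∂_3, so H_2 = Z.

As a check, the Euler characteristic is 12 − 27 + 18 = 3, which agrees with 2 − 0 + 1 = 3.

H_0 = Z^2,  H_1 = Z/2,  H_2 = Z.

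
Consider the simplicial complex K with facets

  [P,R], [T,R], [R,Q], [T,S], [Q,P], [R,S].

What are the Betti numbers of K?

Order the vertices as P < Q < R < S < T. Listing each simplex with vertices in this order, K has dimension 1 with simplices:

  0-simplices (5): P, Q, R, S, T
  1-simplices (6): PQ, PR, QR, RS, RT, ST

so the chain groups are C_0 ≅ Z^5, C_1 ≅ Z^6.

Boundary ∂_1: C_1 → C_0 sends each edge [p,q] (with p < q) to q − p. For instance
  ∂QR = R − Q.
This gives a 5×6 integer matrix of rank 4; reducing to Smith normal form yields diagonal entries (1,1,1,1).

Now H_k = ker ∂_k / im ∂_{k+1}, so:

  H_0: rank C_0 − rank ∂_1 = 5 − 4 = 1, and the invariant factors of ∂_1 are all 1, so H_0 = Z.
  H_1: rank ker ∂_1 − rank ∂_2 = (6 − 4) − 0 = 2, and there is no ∂_2, so H_1 = Z^2.

Hence the Betti numbers are b_0 = 1, b_1 = 2.

b_0 = 1, b_1 = 2.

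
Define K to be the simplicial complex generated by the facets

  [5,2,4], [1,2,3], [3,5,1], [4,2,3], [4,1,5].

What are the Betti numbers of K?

K has 5 vertices, 10 edges, 5 triangles.
rank ∂_0 = 0, rank ∂_1 = 4 ⇒ b_0 = 5 − 0 − 4 = 1; all invariant factors of ∂_1 are 1 so no torsion. So H_0 = Z.
rank ∂_1 = 4, rank ∂_2 = 5 ⇒ b_1 = 10 − 4 − 5 = 1; all invariant factors of ∂_2 are 1 so no torsion. So H_1 = Z.
rank ∂_2 = 5, rank ∂_3 = 0 ⇒ b_2 = 5 − 5 − 0 = 0. So H_2 = 0.

b_0 = 1, b_1 = 1, b_2 = 0.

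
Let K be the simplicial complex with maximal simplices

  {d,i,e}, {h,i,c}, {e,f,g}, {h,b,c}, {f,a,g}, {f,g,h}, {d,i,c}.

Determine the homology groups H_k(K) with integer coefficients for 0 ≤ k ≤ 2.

H_0 = Z,  H_1 = Z,  H_2 = 0.

We work with the vertex ordering a < b < c < d < e < f < g < h < i. The simplices of K, each written with vertices in increasing order, are:

  0-simplices (9): a, b, c, d, e, f, g, h, i
  1-simplices (16): af, ag, bc, bh, cd, ch, ci, de, di, ef, eg, ei, fg, fh, gh, hi
  2-simplices (7): afg, bch, cdi, chi, dei, efg, fgh

Hence C_0 ≅ Z^9, C_1 ≅ Z^16, C_2 ≅ Z^7.

The boundary map ∂_1: C_1 → C_0 is given by ∂[p,q] = [q] − [p]. For instance
  ∂bh = h − b.
This gives a 9×16 integer matrix of rank 8; reducing to Smith normal form yields diagonal entries (1,1,1,1,1,1,1,1).

The boundary map ∂_2: C_2 → C_1 maps a triangle to the signed sum of its edges. For instance
  ∂chi = hi − ci + ch,
  ∂afg = fg − ag + af.
This gives a 16×7 integer matrix of rank 7; reducing to Smith normal form yields diagonal entries (1,1,1,1,1,1,1).

Computing H_k = (kernel of ∂_k) / (image of ∂_{k+1}):

  H_0: rank C_0 − rank ∂_1 = 9 − 8 = 1, and the invariant factors of ∂_1 are all 1, so H_0 ≅ Z.
  H_1: rank ker ∂_1 − rank ∂_2 = (16 − 8) − 7 = 1, and the invariant factors of ∂_2 are all 1, so H_1 ≅ Z.
  H_2: rank ker ∂_2 − rank ∂_3 = (7 − 7) − 0 = 0, and there is no ∂_3, so H_2 ≅ 0.

As a check, the Euler characteristic is 9 − 16 + 7 = 0, which agrees with 1 − 1 + 0 = 0.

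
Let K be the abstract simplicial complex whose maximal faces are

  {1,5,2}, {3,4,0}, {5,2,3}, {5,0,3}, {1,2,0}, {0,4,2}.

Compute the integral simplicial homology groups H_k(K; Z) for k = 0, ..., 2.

Take the total order 0 < 1 < 2 < 3 < 4 < 5 on the vertex set. Then K (dimension 2) consists of the simplices:

  0-simplices (6): [0], [1], [2], [3], [4], [5]
  1-simplices (12): [0,1], [0,2], [0,3], [0,4], [0,5], [1,2], [1,5], [2,3], [2,4], [2,5], [3,4], [3,5]
  2-simplices (6): [0,1,2], [0,2,4], [0,3,4], [0,3,5], [1,2,5], [2,3,5]

Hence C_0 ≅ Z^6, C_1 ≅ Z^12, C_2 ≅ Z^6.

∂_1: C_1 → C_0 maps an edge to its endpoints' difference, ∂[p,q] = q − p. For instance
  ∂[0,2] = [2] − [0].
This gives a 6×12 integer matrix of rank 5; reducing to Smith normal form yields diagonal entries (1,1,1,1,1).

∂_2: C_2 → C_1 acts by ∂[p,q,r] = [q,r] − [p,r] + [p,q]. For instance
  ∂[0,2,4] = [2,4] − [0,4] + [0,2],
  ∂[1,2,5] = [2,5] − [1,5] + [1,2].
The resulting 12×6 matrix has rank 6, and its Smith normal form has invariant factors (1,1,1,1,1,1).

Reading off H_k = ker ∂_k / im ∂_{k+1}:

  H_0: rank C_0 − rank ∂_1 = 6 − 5 = 1, and the invariant factors of ∂_1 are all 1, so H_0 = Z.
  H_1: rank ker ∂_1 − rank ∂_2 = (12 − 5) − 6 = 1, and the invariant factors of ∂_2 are all 1, so H_1 = Z.
  H_2: rank ker ∂_2 − rank ∂_3 = (6 − 6) − 0 = 0, and there is no ∂_3, so H_2 = 0.

(K is a triangulation of the cylinder S^1 x I.)

H_0 = Z,  H_1 = Z,  H_2 = 0.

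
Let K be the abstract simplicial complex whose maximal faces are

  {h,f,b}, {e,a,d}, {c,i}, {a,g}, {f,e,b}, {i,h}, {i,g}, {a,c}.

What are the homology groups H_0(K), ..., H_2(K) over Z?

Fix the vertex order a < b < c < d < e < f < g < h < i and write every simplex with vertices in increasing order. Then dim K = 2 and the simplices of K are:

  0-simplices (9): a, b, c, d, e, f, g, h, i
  1-simplices (13): ac, ad, ae, ag, be, bf, bh, ci, de, ef, fh, gi, hi
  2-simplices (3): ade, bef, bfh

Hence C_0 ≅ Z^9, C_1 ≅ Z^13, C_2 ≅ Z^3.

The boundary map ∂_1: C_1 → C_0 sends each edge [p,q] (with p < q) to q − p. For instance
  ∂hi = i − h.
The 9×13 boundary matrix has rank 8 and Smith normal form diag(1,1,1,1,1,1,1,1).

∂_2: C_2 → C_1 sends each 2-simplex [p,q,r] to [q,r] − [p,r] + [p,q]. For instance
  ∂bfh = fh − bh + bf,
  ∂bef = ef − bf + be.
This gives a 13×3 integer matrix of rank 3; reducing to Smith normal form yields diagonal entries (1,1,1).

From H_k ≅ ker(∂_k) / im(∂_{k+1}) we obtain:

  H_0: rank C_0 − rank ∂_1 = 9 − 8 = 1, and the invariant factors of ∂_1 are all 1, so H_0 ≅ Z.
  H_1: rank ker ∂_1 − rank ∂_2 = (13 − 8) − 3 = 2, and the invariant factors of ∂_2 are all 1, so H_1 ≅ Z^2.
  H_2: rank ker ∂_2 − rank ∂_3 = (3 − 3) − 0 = 0, and there is no ∂_3, so H_2 ≅ 0.

As a check, the Euler characteristic is 9 − 13 + 3 = -1, which agrees with 1 − 2 + 0 = -1.

H_0 ≅ Z,  H_1 ≅ Z^2,  H_2 = 0.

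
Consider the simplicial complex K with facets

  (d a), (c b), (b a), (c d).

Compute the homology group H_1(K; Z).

H_1 = Z.

We work with the vertex ordering a < b < c < d. The simplices of K, each written with vertices in increasing order, are:

  0-simplices (4): a, b, c, d
  1-simplices (4): ab, ad, bc, cd

so the chain groups are C_0 ≅ Z^4, C_1 ≅ Z^4.

The boundary map ∂_1: C_1 → C_0 is given by ∂[p,q] = [q] − [p].
As a 4×4 matrix over Z this has rank 3, with invariant factors (1,1,1).

Now H_k = ker ∂_k / im ∂_{k+1}, so:

  H_1: rank ker ∂_1 − rank ∂_2 = (4 − 3) − 0 = 1, and there is no ∂_2, so H_1 = Z.

(K is a triangulation of the circle S^1.)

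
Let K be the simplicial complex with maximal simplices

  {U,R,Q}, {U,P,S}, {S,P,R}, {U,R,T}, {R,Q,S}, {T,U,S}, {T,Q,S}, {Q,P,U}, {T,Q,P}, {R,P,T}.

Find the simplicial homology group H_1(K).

Order the vertices as P < Q < R < S < T < U. Listing each simplex with vertices in this order, K has dimension 2 with simplices:

  0-simplices (6): P, Q, R, S, T, U
  1-simplices (15): PQ, PR, PS, PT, PU, QR, QS, QT, QU, RS, RT, RU, ST, SU, TU
  2-simplices (10): PQT, PQU, PRS, PRT, PSU, QRS, QRU, QST, RTU, STU

giving chain groups C_0 ≅ Z^6, C_1 ≅ Z^15, C_2 ≅ Z^10.

The boundary map ∂_1: C_1 → C_0 maps an edge to its endpoints' difference, ∂[p,q] = q − p.
The resulting 6×15 matrix has rank 5, and its Smith normal form has invariant factors (1,1,1,1,1).

The boundary map ∂_2: C_2 → C_1 sends each 2-simplex [p,q,r] to [q,r] − [p,r] + [p,q]. For instance
  ∂PQU = QU − PU + PQ,
  ∂QRS = RS − QS + QR.
The 15×10 boundary matrix has rank 10 and Smith normal form diag(1,1,1,1,1,1,1,1,1,2).

Now H_k = ker ∂_k / im ∂_{k+1}, so:

  H_1: rank ker ∂_1 − rank ∂_2 = (15 − 5) − 10 = 0, and ∂_2 has invariant factor 2 > 1, so H_1 = Z/2Z.

H_1 ≅ Z/2Z.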